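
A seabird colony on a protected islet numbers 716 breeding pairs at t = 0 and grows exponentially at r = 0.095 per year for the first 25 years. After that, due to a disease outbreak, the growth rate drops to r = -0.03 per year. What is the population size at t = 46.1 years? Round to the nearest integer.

4087 breeding pairs

Phase 1: N(25) = 716·e^(0.095×25) = 716·e^2.375 = 7697.73.
Phase 2 runs for 46.1 − 25 = 21.1 years at r = -0.03.
N(46.1) = 7697.73·e^(-0.03×21.1) = 7697.73·e^-0.633 = 4087.46.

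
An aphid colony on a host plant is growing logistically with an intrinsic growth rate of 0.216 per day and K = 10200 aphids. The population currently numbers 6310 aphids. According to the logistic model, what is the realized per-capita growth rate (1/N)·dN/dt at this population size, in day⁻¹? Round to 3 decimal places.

0.082 per day

(1/N)·dN/dt = r(1 − N/K) = 0.216 × (1 − 6310/10200).
= 0.216 × 0.38137 = 0.082376.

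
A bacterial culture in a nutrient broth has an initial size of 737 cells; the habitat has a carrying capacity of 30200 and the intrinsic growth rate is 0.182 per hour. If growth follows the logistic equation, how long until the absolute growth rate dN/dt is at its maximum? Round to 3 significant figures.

Logistic growth is fastest at N = K/2 = 15100.
A = (K − N₀)/N₀ = 39.977. Set K/(1 + A·e^(−rt)) = K/2 → A·e^(−rt) = 1.
e^(−0.182t) = 1/39.977 = 0.0250144, so t = ln(39.977)/0.182 = 3.6883/0.182 = 20.265.

20.3 hours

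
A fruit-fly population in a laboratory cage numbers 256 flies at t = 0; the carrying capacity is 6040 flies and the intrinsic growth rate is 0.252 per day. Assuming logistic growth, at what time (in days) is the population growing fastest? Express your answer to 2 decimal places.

12.37 days

Logistic growth is fastest at N = K/2 = 3020.
A = (K − N₀)/N₀ = 22.594. Set K/(1 + A·e^(−rt)) = K/2 → A·e^(−rt) = 1.
e^(−0.252t) = 1/22.594 = 0.04426, so t = ln(22.594)/0.252 = 3.1177/0.252 = 12.372.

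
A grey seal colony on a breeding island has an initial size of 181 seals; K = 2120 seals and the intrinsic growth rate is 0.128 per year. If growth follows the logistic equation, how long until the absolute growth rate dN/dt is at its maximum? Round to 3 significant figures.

18.5 years

Logistic growth is fastest at N = K/2 = 1060.
A = (K − N₀)/N₀ = 10.713. Set K/(1 + A·e^(−rt)) = K/2 → A·e^(−rt) = 1.
e^(−0.128t) = 1/10.713 = 0.0933471, so t = ln(10.713)/0.128 = 2.3714/0.128 = 18.527.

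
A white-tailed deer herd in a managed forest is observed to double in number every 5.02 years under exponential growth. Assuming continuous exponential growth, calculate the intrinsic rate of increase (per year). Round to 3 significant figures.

0.138 per year

r = ln(2)/t_d = 0.6931/5.02 = 0.13808.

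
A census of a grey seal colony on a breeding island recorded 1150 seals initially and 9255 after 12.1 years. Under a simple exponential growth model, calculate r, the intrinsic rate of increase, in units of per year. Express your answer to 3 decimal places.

0.172 per year

From N(t) = N₀·e^(rt): e^(r·12.1) = 9255/1150 = 8.0478.
r·12.1 = ln(8.0478) = 2.0854, so r = 2.0854/12.1 = 0.17235.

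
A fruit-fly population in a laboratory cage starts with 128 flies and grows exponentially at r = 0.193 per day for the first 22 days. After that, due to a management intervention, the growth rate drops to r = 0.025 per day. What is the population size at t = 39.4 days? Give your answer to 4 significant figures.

13810 flies

Phase 1: N(22) = 128·e^(0.193×22) = 128·e^4.246 = 8937.67.
Phase 2 runs for 39.4 − 22 = 17.4 days at r = 0.025.
N(39.4) = 8937.67·e^(0.025×17.4) = 8937.67·e^0.435 = 13808.4.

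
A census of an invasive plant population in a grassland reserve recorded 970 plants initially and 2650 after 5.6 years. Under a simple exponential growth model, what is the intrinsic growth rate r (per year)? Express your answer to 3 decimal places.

0.179 per year

From N(t) = N₀·e^(rt): e^(r·5.6) = 2650/970 = 2.732.
r·5.6 = ln(2.732) = 1.005, so r = 1.005/5.6 = 0.17947.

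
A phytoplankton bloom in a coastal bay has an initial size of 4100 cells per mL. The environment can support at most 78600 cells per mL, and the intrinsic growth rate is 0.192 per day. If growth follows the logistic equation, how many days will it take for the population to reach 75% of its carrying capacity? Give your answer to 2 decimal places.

A = (K − N₀)/N₀ = (78600 − 4100)/4100 = 18.171.
Solve 78600/(1 + 18.171·e^(−0.192t)) = 58950: 1 + 18.171·e^(−0.192t) = 1.3333, so e^(−0.192t) = 0.0183445.
−0.192·t = ln(0.0183445) = -3.9984, so t = 3.9984/0.192 = 20.825.

20.83 days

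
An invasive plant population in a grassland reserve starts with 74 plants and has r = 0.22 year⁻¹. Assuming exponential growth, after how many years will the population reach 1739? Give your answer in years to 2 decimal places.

14.35 years

Set N₀·e^(rt) = 1739: e^(0.22·t) = 1739/74 = 23.5.
0.22·t = ln(23.5) = 3.157, so t = 3.157/0.22 = 14.35.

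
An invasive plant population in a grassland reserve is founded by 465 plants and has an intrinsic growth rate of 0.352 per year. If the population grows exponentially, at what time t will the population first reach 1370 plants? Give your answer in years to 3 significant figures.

3.07 years

Set N₀·e^(rt) = 1370: e^(0.352·t) = 1370/465 = 2.9462.
0.352·t = ln(2.9462) = 1.0805, so t = 1.0805/0.352 = 3.0697.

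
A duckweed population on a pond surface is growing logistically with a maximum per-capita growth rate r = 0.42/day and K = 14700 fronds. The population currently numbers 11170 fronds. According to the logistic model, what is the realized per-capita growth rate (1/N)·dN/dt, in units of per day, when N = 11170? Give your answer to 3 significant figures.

(1/N)·dN/dt = r(1 − N/K) = 0.42 × (1 − 11170/14700).
= 0.42 × 0.24014 = 0.10086.

0.101 per day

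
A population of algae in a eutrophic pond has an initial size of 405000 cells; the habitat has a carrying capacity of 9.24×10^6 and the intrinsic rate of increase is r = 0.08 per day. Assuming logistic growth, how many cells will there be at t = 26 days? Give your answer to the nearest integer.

A = (K − N₀)/N₀ = (9.24×10^6 − 405000)/405000 = 21.815.
N(t) = K/(1 + A·e^(−rt)) = 9.24×10^6/(1 + 21.815×e^(−0.08×26)).
e^(−2.08) = 0.12493; denominator = 1 + 21.815×0.12493 = 3.7253.
N = 9.24×10^6/3.7253 = 2.480318×10^6.

2480318 cells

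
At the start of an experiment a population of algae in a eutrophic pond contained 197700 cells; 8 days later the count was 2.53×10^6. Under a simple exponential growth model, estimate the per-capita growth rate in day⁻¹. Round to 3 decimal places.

0.319 per day

From N(t) = N₀·e^(rt): e^(r·8) = 2.53×10^6/197700 = 12.797.
r·8 = ln(12.797) = 2.5492, so r = 2.5492/8 = 0.31865.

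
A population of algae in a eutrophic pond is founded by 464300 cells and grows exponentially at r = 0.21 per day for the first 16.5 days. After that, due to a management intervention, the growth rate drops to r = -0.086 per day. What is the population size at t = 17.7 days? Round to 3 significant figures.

13400000 cells

Phase 1: N(16.5) = 464300·e^(0.21×16.5) = 464300·e^3.465 = 1.484667×10^7.
Phase 2 runs for 17.7 − 16.5 = 1.2 days at r = -0.086.
N(17.7) = 1.484667×10^7·e^(-0.086×1.2) = 1.484667×10^7·e^-0.1032 = 1.33909×10^7.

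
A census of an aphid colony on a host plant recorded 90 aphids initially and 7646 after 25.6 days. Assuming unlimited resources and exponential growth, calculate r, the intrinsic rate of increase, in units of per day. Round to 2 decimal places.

0.17 per day

From N(t) = N₀·e^(rt): e^(r·25.6) = 7646/90 = 84.956.
r·25.6 = ln(84.956) = 4.4421, so r = 4.4421/25.6 = 0.17352.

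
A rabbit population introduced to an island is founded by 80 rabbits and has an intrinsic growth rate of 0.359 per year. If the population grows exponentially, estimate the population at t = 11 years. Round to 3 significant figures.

N(t) = N₀·e^(rt) = 80 × e^(0.359×11) = 80 × e^3.949.
e^3.949 ≈ 51.883, so N ≈ 80 × 51.883 = 4150.68.

4150 rabbits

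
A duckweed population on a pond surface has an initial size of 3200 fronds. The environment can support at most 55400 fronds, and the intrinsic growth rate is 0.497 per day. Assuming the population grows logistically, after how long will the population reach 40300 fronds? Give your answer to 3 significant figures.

A = (K − N₀)/N₀ = (55400 − 3200)/3200 = 16.312.
Solve 55400/(1 + 16.312·e^(−0.497t)) = 40300: 1 + 16.312·e^(−0.497t) = 1.3747, so e^(−0.497t) = 0.0229695.
−0.497·t = ln(0.0229695) = -3.7736, so t = 3.7736/0.497 = 7.5927.

7.59 days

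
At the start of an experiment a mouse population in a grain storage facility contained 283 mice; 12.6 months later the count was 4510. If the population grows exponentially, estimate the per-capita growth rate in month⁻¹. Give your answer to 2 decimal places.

From N(t) = N₀·e^(rt): e^(r·12.6) = 4510/283 = 15.936.
r·12.6 = ln(15.936) = 2.7686, so r = 2.7686/12.6 = 0.21973.

0.22 per month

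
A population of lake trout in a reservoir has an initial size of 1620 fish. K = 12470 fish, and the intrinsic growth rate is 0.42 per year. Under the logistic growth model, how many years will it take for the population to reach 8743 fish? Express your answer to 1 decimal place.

6.6 years

A = (K − N₀)/N₀ = (12470 − 1620)/1620 = 6.6975.
Solve 12470/(1 + 6.6975·e^(−0.42t)) = 8743: 1 + 6.6975·e^(−0.42t) = 1.4263, so e^(−0.42t) = 0.0636479.
−0.42·t = ln(0.0636479) = -2.7544, so t = 2.7544/0.42 = 6.5581.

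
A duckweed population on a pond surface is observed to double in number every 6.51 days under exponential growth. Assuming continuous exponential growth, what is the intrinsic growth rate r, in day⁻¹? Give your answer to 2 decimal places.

r = ln(2)/t_d = 0.6931/6.51 = 0.10647.

0.11 per day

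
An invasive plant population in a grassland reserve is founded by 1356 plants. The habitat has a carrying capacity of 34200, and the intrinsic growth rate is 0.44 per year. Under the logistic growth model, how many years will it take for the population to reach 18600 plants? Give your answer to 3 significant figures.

7.64 years

A = (K − N₀)/N₀ = (34200 − 1356)/1356 = 24.221.
Solve 34200/(1 + 24.221·e^(−0.44t)) = 18600: 1 + 24.221·e^(−0.44t) = 1.8387, so e^(−0.44t) = 0.034627.
−0.44·t = ln(0.034627) = -3.3631, so t = 3.3631/0.44 = 7.6435.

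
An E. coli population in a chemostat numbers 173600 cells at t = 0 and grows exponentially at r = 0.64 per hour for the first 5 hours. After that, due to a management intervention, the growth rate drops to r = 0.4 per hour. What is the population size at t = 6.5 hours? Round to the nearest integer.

7760126 cells

Phase 1: N(5) = 173600·e^(0.64×5) = 173600·e^3.2 = 4.258847×10^6.
Phase 2 runs for 6.5 − 5 = 1.5 hours at r = 0.4.
N(6.5) = 4.258847×10^6·e^(0.4×1.5) = 4.258847×10^6·e^0.6 = 7.760126×10^6.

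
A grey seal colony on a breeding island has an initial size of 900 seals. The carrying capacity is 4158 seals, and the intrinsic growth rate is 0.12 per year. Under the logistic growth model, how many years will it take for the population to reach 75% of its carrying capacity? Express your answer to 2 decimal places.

19.88 years

A = (K − N₀)/N₀ = (4158 − 900)/900 = 3.62.
Solve 4158/(1 + 3.62·e^(−0.12t)) = 3118.5: 1 + 3.62·e^(−0.12t) = 1.3333, so e^(−0.12t) = 0.092081.
−0.12·t = ln(0.092081) = -2.3851, so t = 2.3851/0.12 = 19.876.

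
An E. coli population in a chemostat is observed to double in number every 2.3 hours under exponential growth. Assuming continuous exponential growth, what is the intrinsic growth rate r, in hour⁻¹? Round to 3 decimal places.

r = ln(2)/t_d = 0.6931/2.3 = 0.30137.

0.301 per hour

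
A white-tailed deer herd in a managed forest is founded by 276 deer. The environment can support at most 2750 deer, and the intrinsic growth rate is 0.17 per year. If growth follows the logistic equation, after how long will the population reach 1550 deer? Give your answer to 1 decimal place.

A = (K − N₀)/N₀ = (2750 − 276)/276 = 8.9638.
Solve 2750/(1 + 8.9638·e^(−0.17t)) = 1550: 1 + 8.9638·e^(−0.17t) = 1.7742, so e^(−0.17t) = 0.0863692.
−0.17·t = ln(0.0863692) = -2.4491, so t = 2.4491/0.17 = 14.407.

14.4 years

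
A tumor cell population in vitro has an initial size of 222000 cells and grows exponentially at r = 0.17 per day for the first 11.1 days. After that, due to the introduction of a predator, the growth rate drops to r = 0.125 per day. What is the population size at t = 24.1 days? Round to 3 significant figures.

7440000 cells

Phase 1: N(11.1) = 222000·e^(0.17×11.1) = 222000·e^1.887 = 1.465098×10^6.
Phase 2 runs for 24.1 − 11.1 = 13 days at r = 0.125.
N(24.1) = 1.465098×10^6·e^(0.125×13) = 1.465098×10^6·e^1.625 = 7.440381×10^6.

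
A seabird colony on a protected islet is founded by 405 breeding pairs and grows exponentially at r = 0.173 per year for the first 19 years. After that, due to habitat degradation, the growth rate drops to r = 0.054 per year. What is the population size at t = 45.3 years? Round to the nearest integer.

44850 breeding pairs

Phase 1: N(19) = 405·e^(0.173×19) = 405·e^3.287 = 10838.8.
Phase 2 runs for 45.3 − 19 = 26.3 years at r = 0.054.
N(45.3) = 10838.8·e^(0.054×26.3) = 10838.8·e^1.42 = 44850.4.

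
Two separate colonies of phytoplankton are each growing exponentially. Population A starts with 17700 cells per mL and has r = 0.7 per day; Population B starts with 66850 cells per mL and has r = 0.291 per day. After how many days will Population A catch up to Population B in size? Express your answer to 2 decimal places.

Set 17700·e^(0.7t) = 66850·e^(0.291t).
e^((0.7 − 0.291)t) = 66850/17700 → e^(0.409·t) = 3.7768.
0.409·t = ln(3.7768) = 1.3289, so t = 1.3289/0.409 = 3.2491.

3.25 days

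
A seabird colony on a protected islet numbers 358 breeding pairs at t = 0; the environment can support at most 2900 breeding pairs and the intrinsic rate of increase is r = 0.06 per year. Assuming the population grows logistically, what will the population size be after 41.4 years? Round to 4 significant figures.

1821 breeding pairs

A = (K − N₀)/N₀ = (2900 − 358)/358 = 7.1006.
N(t) = K/(1 + A·e^(−rt)) = 2900/(1 + 7.1006×e^(−0.06×41.4)).
e^(−2.484) = 0.083409; denominator = 1 + 7.1006×0.083409 = 1.5922.
N = 2900/1.5922 = 1821.32.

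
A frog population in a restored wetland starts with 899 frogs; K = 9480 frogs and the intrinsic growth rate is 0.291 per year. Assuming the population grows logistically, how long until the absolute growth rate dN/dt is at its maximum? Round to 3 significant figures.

Logistic growth is fastest at N = K/2 = 4740.
A = (K − N₀)/N₀ = 9.5451. Set K/(1 + A·e^(−rt)) = K/2 → A·e^(−rt) = 1.
e^(−0.291t) = 1/9.5451 = 0.104766, so t = ln(9.5451)/0.291 = 2.256/0.291 = 7.7527.

7.75 years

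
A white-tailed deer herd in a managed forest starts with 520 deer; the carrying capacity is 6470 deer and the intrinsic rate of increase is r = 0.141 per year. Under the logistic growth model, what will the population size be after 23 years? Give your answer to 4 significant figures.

4472 deer

A = (K − N₀)/N₀ = (6470 − 520)/520 = 11.442.
N(t) = K/(1 + A·e^(−rt)) = 6470/(1 + 11.442×e^(−0.141×23)).
e^(−3.243) = 0.039047; denominator = 1 + 11.442×0.039047 = 1.4468.
N = 6470/1.4468 = 4471.99.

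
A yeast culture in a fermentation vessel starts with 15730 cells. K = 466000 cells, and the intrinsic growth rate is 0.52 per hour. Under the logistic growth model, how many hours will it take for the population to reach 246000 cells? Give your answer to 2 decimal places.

A = (K − N₀)/N₀ = (466000 − 15730)/15730 = 28.625.
Solve 466000/(1 + 28.625·e^(−0.52t)) = 246000: 1 + 28.625·e^(−0.52t) = 1.8943, so e^(−0.52t) = 0.0312423.
−0.52·t = ln(0.0312423) = -3.466, so t = 3.466/0.52 = 6.6653.

6.67 hours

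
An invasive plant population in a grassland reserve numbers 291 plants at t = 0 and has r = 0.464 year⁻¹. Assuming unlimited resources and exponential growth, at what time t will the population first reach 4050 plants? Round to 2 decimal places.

Set N₀·e^(rt) = 4050: e^(0.464·t) = 4050/291 = 13.918.
0.464·t = ln(13.918) = 2.6331, so t = 2.6331/0.464 = 5.6749.

5.67 years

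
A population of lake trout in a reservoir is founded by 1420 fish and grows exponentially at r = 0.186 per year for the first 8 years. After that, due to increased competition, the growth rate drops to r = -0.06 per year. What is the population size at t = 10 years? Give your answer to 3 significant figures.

Phase 1: N(8) = 1420·e^(0.186×8) = 1420·e^1.488 = 6288.09.
Phase 2 runs for 10 − 8 = 2 years at r = -0.06.
N(10) = 6288.09·e^(-0.06×2) = 6288.09·e^-0.12 = 5577.03.

5580 fish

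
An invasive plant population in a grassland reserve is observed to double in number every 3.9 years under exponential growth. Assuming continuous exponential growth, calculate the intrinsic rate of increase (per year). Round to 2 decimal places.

0.18 per year

r = ln(2)/t_d = 0.6931/3.9 = 0.17773.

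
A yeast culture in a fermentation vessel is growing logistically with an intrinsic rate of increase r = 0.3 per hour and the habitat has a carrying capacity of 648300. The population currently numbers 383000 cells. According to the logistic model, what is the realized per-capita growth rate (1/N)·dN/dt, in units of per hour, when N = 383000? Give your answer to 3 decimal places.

(1/N)·dN/dt = r(1 − N/K) = 0.3 × (1 − 383000/648300).
= 0.3 × 0.40922 = 0.12277.

0.123 per hour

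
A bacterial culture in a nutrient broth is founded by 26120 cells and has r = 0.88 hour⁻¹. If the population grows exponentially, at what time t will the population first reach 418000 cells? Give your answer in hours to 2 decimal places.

3.15 hours

Set N₀·e^(rt) = 418000: e^(0.88·t) = 418000/26120 = 16.003.
0.88·t = ln(16.003) = 2.7728, so t = 2.7728/0.88 = 3.1509.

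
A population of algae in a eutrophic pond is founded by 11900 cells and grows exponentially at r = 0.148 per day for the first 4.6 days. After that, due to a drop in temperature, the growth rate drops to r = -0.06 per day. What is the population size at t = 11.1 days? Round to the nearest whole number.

15916 cells

Phase 1: N(4.6) = 11900·e^(0.148×4.6) = 11900·e^0.6808 = 23507.9.
Phase 2 runs for 11.1 − 4.6 = 6.5 days at r = -0.06.
N(11.1) = 23507.9·e^(-0.06×6.5) = 23507.9·e^-0.39 = 15916.2.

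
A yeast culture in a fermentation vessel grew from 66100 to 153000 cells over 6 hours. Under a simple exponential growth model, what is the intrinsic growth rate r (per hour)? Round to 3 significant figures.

From N(t) = N₀·e^(rt): e^(r·6) = 153000/66100 = 2.3147.
r·6 = ln(2.3147) = 0.83927, so r = 0.83927/6 = 0.13988.

0.140 per hour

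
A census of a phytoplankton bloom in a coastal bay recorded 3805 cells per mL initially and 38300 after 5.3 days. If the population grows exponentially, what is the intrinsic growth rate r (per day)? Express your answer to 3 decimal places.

0.436 per day

From N(t) = N₀·e^(rt): e^(r·5.3) = 38300/3805 = 10.066.
r·5.3 = ln(10.066) = 2.3091, so r = 2.3091/5.3 = 0.43569.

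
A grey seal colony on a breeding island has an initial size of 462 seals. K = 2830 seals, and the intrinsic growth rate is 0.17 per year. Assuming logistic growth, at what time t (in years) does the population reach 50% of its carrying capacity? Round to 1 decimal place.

A = (K − N₀)/N₀ = (2830 − 462)/462 = 5.1255.
Solve 2830/(1 + 5.1255·e^(−0.17t)) = 1415: 1 + 5.1255·e^(−0.17t) = 2, so e^(−0.17t) = 0.195101.
−0.17·t = ln(0.195101) = -1.6342, so t = 1.6342/0.17 = 9.6132.

9.6 years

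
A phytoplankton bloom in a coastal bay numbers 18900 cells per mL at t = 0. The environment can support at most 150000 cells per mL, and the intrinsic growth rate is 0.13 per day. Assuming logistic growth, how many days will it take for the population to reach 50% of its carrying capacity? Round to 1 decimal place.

A = (K − N₀)/N₀ = (150000 − 18900)/18900 = 6.9365.
Solve 150000/(1 + 6.9365·e^(−0.13t)) = 75000: 1 + 6.9365·e^(−0.13t) = 2, so e^(−0.13t) = 0.144165.
−0.13·t = ln(0.144165) = -1.9368, so t = 1.9368/0.13 = 14.898.

14.9 days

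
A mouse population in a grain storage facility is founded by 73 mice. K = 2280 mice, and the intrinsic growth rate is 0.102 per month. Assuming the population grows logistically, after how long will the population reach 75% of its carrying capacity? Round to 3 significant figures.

44.2 months

A = (K − N₀)/N₀ = (2280 − 73)/73 = 30.233.
Solve 2280/(1 + 30.233·e^(−0.102t)) = 1710: 1 + 30.233·e^(−0.102t) = 1.3333, so e^(−0.102t) = 0.0110255.
−0.102·t = ln(0.0110255) = -4.5075, so t = 4.5075/0.102 = 44.192.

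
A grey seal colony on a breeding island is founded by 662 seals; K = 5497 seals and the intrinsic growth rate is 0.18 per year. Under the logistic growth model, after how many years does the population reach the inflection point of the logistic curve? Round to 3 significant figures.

11.0 years

Logistic growth is fastest at N = K/2 = 2748.5.
A = (K − N₀)/N₀ = 7.3036. Set K/(1 + A·e^(−rt)) = K/2 → A·e^(−rt) = 1.
e^(−0.18t) = 1/7.3036 = 0.136918, so t = ln(7.3036)/0.18 = 1.9884/0.18 = 11.047.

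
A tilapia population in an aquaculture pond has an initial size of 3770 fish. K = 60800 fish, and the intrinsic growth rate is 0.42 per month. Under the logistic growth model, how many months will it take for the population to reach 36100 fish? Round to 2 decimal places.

7.37 months

A = (K − N₀)/N₀ = (60800 − 3770)/3770 = 15.127.
Solve 60800/(1 + 15.127·e^(−0.42t)) = 36100: 1 + 15.127·e^(−0.42t) = 1.6842, so e^(−0.42t) = 0.0452301.
−0.42·t = ln(0.0452301) = -3.096, so t = 3.096/0.42 = 7.3714.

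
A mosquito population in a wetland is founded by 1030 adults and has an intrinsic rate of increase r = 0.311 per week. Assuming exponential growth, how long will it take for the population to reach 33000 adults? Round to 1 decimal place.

11.1 weeks

Set N₀·e^(rt) = 33000: e^(0.311·t) = 33000/1030 = 32.039.
0.311·t = ln(32.039) = 3.4669, so t = 3.4669/0.311 = 11.148.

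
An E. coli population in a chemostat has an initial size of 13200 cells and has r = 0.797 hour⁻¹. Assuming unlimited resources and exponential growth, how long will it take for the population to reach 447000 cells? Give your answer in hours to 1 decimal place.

Set N₀·e^(rt) = 447000: e^(0.797·t) = 447000/13200 = 33.864.
0.797·t = ln(33.864) = 3.5223, so t = 3.5223/0.797 = 4.4195.

4.4 hours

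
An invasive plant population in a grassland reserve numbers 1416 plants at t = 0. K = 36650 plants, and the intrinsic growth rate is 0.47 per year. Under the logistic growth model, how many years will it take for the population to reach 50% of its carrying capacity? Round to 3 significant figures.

A = (K − N₀)/N₀ = (36650 − 1416)/1416 = 24.883.
Solve 36650/(1 + 24.883·e^(−0.47t)) = 18325: 1 + 24.883·e^(−0.47t) = 2, so e^(−0.47t) = 0.0401885.
−0.47·t = ln(0.0401885) = -3.2142, so t = 3.2142/0.47 = 6.8387.

6.84 years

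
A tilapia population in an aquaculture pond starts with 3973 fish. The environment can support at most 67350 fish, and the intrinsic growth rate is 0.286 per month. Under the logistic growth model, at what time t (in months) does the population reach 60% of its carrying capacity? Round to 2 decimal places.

11.10 months

A = (K − N₀)/N₀ = (67350 − 3973)/3973 = 15.952.
Solve 67350/(1 + 15.952·e^(−0.286t)) = 40410: 1 + 15.952·e^(−0.286t) = 1.6667, so e^(−0.286t) = 0.0417922.
−0.286·t = ln(0.0417922) = -3.175, so t = 3.175/0.286 = 11.102.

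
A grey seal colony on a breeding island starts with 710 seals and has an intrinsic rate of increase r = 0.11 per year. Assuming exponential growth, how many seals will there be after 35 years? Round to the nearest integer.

N(t) = N₀·e^(rt) = 710 × e^(0.11×35) = 710 × e^3.85.
e^3.85 ≈ 46.993, so N ≈ 710 × 46.993 = 33365.1.

33365 seals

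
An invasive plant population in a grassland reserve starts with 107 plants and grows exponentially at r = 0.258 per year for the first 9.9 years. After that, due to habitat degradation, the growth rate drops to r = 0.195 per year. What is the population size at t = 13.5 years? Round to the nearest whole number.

2777 plants

Phase 1: N(9.9) = 107·e^(0.258×9.9) = 107·e^2.554 = 1376.13.
Phase 2 runs for 13.5 − 9.9 = 3.6 years at r = 0.195.
N(13.5) = 1376.13·e^(0.195×3.6) = 1376.13·e^0.702 = 2776.73.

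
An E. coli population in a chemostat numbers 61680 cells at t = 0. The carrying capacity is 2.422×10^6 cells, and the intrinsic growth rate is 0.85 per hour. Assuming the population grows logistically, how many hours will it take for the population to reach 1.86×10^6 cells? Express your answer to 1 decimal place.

A = (K − N₀)/N₀ = (2.422×10^6 − 61680)/61680 = 38.267.
Solve 2.422×10^6/(1 + 38.267·e^(−0.85t)) = 1.86×10^6: 1 + 38.267·e^(−0.85t) = 1.3022, so e^(−0.85t) = 0.00789581.
−0.85·t = ln(0.00789581) = -4.8414, so t = 4.8414/0.85 = 5.6958.

5.7 hours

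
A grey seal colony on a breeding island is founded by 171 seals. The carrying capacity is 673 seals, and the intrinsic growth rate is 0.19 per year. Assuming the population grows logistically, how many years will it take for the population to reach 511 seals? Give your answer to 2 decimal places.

A = (K − N₀)/N₀ = (673 − 171)/171 = 2.9357.
Solve 673/(1 + 2.9357·e^(−0.19t)) = 511: 1 + 2.9357·e^(−0.19t) = 1.317, so e^(−0.19t) = 0.107991.
−0.19·t = ln(0.107991) = -2.2257, so t = 2.2257/0.19 = 11.714.

11.71 years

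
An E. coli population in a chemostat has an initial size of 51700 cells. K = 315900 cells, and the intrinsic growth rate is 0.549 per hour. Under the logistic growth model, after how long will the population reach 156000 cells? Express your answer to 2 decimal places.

A = (K − N₀)/N₀ = (315900 − 51700)/51700 = 5.1103.
Solve 315900/(1 + 5.1103·e^(−0.549t)) = 156000: 1 + 5.1103·e^(−0.549t) = 2.025, so e^(−0.549t) = 0.200577.
−0.549·t = ln(0.200577) = -1.6066, so t = 1.6066/0.549 = 2.9263.

2.93 hours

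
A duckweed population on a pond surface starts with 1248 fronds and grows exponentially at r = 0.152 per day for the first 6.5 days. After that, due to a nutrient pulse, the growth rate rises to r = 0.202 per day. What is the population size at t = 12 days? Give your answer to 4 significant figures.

10180 fronds

Phase 1: N(6.5) = 1248·e^(0.152×6.5) = 1248·e^0.988 = 3351.95.
Phase 2 runs for 12 − 6.5 = 5.5 days at r = 0.202.
N(12) = 3351.95·e^(0.202×5.5) = 3351.95·e^1.111 = 10181.2.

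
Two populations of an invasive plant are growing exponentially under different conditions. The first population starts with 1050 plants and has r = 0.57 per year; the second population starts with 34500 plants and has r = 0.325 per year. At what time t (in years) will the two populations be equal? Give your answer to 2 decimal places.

Set 1050·e^(0.57t) = 34500·e^(0.325t).
e^((0.57 − 0.325)t) = 34500/1050 → e^(0.245·t) = 32.857.
0.245·t = ln(32.857) = 3.4922, so t = 3.4922/0.245 = 14.254.

14.25 years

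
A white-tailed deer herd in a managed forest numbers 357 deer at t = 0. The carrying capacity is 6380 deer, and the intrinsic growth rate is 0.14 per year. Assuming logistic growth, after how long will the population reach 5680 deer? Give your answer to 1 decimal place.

A = (K − N₀)/N₀ = (6380 − 357)/357 = 16.871.
Solve 6380/(1 + 16.871·e^(−0.14t)) = 5680: 1 + 16.871·e^(−0.14t) = 1.1232, so e^(−0.14t) = 0.00730474.
−0.14·t = ln(0.00730474) = -4.9192, so t = 4.9192/0.14 = 35.137.

35.1 years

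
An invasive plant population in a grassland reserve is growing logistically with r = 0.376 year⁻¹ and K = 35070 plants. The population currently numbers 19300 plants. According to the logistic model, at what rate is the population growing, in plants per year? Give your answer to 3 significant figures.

dN/dt = rN(1 − N/K) = 0.376 × 19300 × (1 − 19300/35070).
1 − 19300/35070 = 0.44967; dN/dt = 0.376 × 19300 × 0.44967 = 3263.2.

3260 plants per year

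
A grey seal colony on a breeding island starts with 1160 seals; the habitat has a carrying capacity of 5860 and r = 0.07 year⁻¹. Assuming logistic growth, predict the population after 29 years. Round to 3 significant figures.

3820 seals

A = (K − N₀)/N₀ = (5860 − 1160)/1160 = 4.0517.
N(t) = K/(1 + A·e^(−rt)) = 5860/(1 + 4.0517×e^(−0.07×29)).
e^(−2.03) = 0.13134; denominator = 1 + 4.0517×0.13134 = 1.5321.
N = 5860/1.5321 = 3824.73.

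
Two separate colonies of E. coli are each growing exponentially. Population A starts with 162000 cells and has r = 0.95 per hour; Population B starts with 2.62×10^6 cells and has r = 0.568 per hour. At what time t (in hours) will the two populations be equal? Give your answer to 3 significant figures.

7.29 hours

Set 162000·e^(0.95t) = 2.62×10^6·e^(0.568t).
e^((0.95 − 0.568)t) = 2.62×10^6/162000 → e^(0.382·t) = 16.173.
0.382·t = ln(16.173) = 2.7833, so t = 2.7833/0.382 = 7.2862.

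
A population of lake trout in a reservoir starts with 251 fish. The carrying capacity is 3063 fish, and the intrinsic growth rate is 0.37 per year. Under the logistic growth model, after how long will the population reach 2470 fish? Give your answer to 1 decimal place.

A = (K − N₀)/N₀ = (3063 − 251)/251 = 11.203.
Solve 3063/(1 + 11.203·e^(−0.37t)) = 2470: 1 + 11.203·e^(−0.37t) = 1.2401, so e^(−0.37t) = 0.0214297.
−0.37·t = ln(0.0214297) = -3.843, so t = 3.843/0.37 = 10.386.

10.4 years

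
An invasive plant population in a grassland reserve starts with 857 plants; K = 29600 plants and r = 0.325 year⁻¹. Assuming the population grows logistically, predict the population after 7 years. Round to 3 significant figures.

6660 plants

A = (K − N₀)/N₀ = (29600 − 857)/857 = 33.539.
N(t) = K/(1 + A·e^(−rt)) = 29600/(1 + 33.539×e^(−0.325×7)).
e^(−2.275) = 0.1028; denominator = 1 + 33.539×0.1028 = 4.4477.
N = 29600/4.4477 = 6655.1.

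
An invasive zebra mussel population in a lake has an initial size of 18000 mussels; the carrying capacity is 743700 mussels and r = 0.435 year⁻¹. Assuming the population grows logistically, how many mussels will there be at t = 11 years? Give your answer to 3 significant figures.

556000 mussels

A = (K − N₀)/N₀ = (743700 − 18000)/18000 = 40.317.
N(t) = K/(1 + A·e^(−rt)) = 743700/(1 + 40.317×e^(−0.435×11)).
e^(−4.785) = 0.0083541; denominator = 1 + 40.317×0.0083541 = 1.3368.
N = 743700/1.3368 = 556324.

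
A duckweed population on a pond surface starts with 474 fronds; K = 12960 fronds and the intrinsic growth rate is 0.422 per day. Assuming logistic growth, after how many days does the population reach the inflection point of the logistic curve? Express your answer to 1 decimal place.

7.8 days

Logistic growth is fastest at N = K/2 = 6480.
A = (K − N₀)/N₀ = 26.342. Set K/(1 + A·e^(−rt)) = K/2 → A·e^(−rt) = 1.
e^(−0.422t) = 1/26.342 = 0.0379625, so t = ln(26.342)/0.422 = 3.2712/0.422 = 7.7516.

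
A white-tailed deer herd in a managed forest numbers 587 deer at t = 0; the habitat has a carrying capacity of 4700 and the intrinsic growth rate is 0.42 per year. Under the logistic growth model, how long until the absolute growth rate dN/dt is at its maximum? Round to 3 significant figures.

Logistic growth is fastest at N = K/2 = 2350.
A = (K − N₀)/N₀ = 7.0068. Set K/(1 + A·e^(−rt)) = K/2 → A·e^(−rt) = 1.
e^(−0.42t) = 1/7.0068 = 0.142718, so t = ln(7.0068)/0.42 = 1.9469/0.42 = 4.6354.

4.64 years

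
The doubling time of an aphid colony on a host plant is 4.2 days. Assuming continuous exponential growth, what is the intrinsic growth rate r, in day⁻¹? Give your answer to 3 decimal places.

0.165 per day

r = ln(2)/t_d = 0.6931/4.2 = 0.16504.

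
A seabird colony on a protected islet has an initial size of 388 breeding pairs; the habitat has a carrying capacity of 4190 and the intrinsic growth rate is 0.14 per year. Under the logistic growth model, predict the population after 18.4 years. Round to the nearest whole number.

2400 breeding pairs

A = (K − N₀)/N₀ = (4190 − 388)/388 = 9.799.
N(t) = K/(1 + A·e^(−rt)) = 4190/(1 + 9.799×e^(−0.14×18.4)).
e^(−2.576) = 0.076078; denominator = 1 + 9.799×0.076078 = 1.7455.
N = 4190/1.7455 = 2400.48.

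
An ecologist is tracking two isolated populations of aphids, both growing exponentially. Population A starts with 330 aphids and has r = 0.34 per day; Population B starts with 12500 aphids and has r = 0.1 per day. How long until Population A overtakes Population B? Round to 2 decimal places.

15.14 days

Set 330·e^(0.34t) = 12500·e^(0.1t).
e^((0.34 − 0.1)t) = 12500/330 → e^(0.24·t) = 37.879.
0.24·t = ln(37.879) = 3.6344, so t = 3.6344/0.24 = 15.143.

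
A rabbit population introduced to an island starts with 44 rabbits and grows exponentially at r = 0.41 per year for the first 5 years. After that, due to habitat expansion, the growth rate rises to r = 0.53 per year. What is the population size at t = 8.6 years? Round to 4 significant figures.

Phase 1: N(5) = 44·e^(0.41×5) = 44·e^2.05 = 341.788.
Phase 2 runs for 8.6 − 5 = 3.6 years at r = 0.53.
N(8.6) = 341.788·e^(0.53×3.6) = 341.788·e^1.908 = 2303.51.

2304 rabbits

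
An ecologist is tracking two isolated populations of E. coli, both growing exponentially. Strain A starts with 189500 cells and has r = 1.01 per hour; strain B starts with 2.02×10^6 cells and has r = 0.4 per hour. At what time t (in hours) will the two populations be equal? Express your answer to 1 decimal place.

Set 189500·e^(1.01t) = 2.02×10^6·e^(0.4t).
e^((1.01 − 0.4)t) = 2.02×10^6/189500 → e^(0.61·t) = 10.66.
0.61·t = ln(10.66) = 2.3665, so t = 2.3665/0.61 = 3.8794.

3.9 hours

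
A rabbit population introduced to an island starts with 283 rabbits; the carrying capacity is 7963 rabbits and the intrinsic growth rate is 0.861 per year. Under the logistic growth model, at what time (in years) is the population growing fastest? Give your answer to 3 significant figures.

Logistic growth is fastest at N = K/2 = 3981.5.
A = (K − N₀)/N₀ = 27.138. Set K/(1 + A·e^(−rt)) = K/2 → A·e^(−rt) = 1.
e^(−0.861t) = 1/27.138 = 0.036849, so t = ln(27.138)/0.861 = 3.3009/0.861 = 3.8338.

3.83 years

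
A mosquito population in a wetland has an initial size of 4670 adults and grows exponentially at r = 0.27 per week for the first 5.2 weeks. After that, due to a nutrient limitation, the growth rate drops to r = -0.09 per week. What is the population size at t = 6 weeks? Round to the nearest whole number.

Phase 1: N(5.2) = 4670·e^(0.27×5.2) = 4670·e^1.404 = 19013.7.
Phase 2 runs for 6 − 5.2 = 0.8 weeks at r = -0.09.
N(6) = 19013.7·e^(-0.09×0.8) = 19013.7·e^-0.072 = 17692.8.

17693 adults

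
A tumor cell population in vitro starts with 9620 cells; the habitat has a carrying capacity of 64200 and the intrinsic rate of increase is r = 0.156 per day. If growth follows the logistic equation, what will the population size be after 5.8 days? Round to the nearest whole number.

19480 cells

A = (K − N₀)/N₀ = (64200 − 9620)/9620 = 5.6736.
N(t) = K/(1 + A·e^(−rt)) = 64200/(1 + 5.6736×e^(−0.156×5.8)).
e^(−0.9048) = 0.40462; denominator = 1 + 5.6736×0.40462 = 3.2957.
N = 64200/3.2957 = 19480.1.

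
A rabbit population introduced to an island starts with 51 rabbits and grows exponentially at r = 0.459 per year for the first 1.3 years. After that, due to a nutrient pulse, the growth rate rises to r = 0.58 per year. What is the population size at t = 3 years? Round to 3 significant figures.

Phase 1: N(1.3) = 51·e^(0.459×1.3) = 51·e^0.5967 = 92.6219.
Phase 2 runs for 3 − 1.3 = 1.7 years at r = 0.58.
N(3) = 92.6219·e^(0.58×1.7) = 92.6219·e^0.986 = 248.272.

248 rabbits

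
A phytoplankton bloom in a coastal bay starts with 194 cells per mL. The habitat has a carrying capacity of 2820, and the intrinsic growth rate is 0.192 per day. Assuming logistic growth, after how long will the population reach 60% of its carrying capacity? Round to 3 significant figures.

15.7 days

A = (K − N₀)/N₀ = (2820 − 194)/194 = 13.536.
Solve 2820/(1 + 13.536·e^(−0.192t)) = 1692: 1 + 13.536·e^(−0.192t) = 1.6667, so e^(−0.192t) = 0.0492511.
−0.192·t = ln(0.0492511) = -3.0108, so t = 3.0108/0.192 = 15.681.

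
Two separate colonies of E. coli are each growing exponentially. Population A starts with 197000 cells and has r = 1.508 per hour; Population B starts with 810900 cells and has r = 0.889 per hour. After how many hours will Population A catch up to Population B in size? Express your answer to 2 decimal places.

Set 197000·e^(1.508t) = 810900·e^(0.889t).
e^((1.508 − 0.889)t) = 810900/197000 → e^(0.619·t) = 4.1162.
0.619·t = ln(4.1162) = 1.4149, so t = 1.4149/0.619 = 2.2858.

2.29 hours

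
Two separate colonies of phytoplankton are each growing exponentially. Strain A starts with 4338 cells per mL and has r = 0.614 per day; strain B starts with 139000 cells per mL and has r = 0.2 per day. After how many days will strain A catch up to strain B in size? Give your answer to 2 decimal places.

Set 4338·e^(0.614t) = 139000·e^(0.2t).
e^((0.614 − 0.2)t) = 139000/4338 → e^(0.414·t) = 32.042.
0.414·t = ln(32.042) = 3.4671, so t = 3.4671/0.414 = 8.3745.

8.37 days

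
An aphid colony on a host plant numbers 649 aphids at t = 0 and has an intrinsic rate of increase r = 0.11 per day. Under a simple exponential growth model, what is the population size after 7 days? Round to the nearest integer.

N(t) = N₀·e^(rt) = 649 × e^(0.11×7) = 649 × e^0.77.
e^0.77 ≈ 2.1598, so N ≈ 649 × 2.1598 = 1401.69.

1402 aphids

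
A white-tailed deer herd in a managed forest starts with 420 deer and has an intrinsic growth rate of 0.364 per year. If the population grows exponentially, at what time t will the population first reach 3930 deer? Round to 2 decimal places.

Set N₀·e^(rt) = 3930: e^(0.364·t) = 3930/420 = 9.3571.
0.364·t = ln(9.3571) = 2.2361, so t = 2.2361/0.364 = 6.1432.

6.14 years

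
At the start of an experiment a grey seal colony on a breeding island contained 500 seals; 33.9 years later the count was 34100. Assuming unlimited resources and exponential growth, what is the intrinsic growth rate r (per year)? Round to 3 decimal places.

From N(t) = N₀·e^(rt): e^(r·33.9) = 34100/500 = 68.2.
r·33.9 = ln(68.2) = 4.2224, so r = 4.2224/33.9 = 0.12456.

0.125 per year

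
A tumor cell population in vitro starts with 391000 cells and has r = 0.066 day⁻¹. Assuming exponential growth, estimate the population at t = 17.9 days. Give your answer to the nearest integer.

N(t) = N₀·e^(rt) = 391000 × e^(0.066×17.9) = 391000 × e^1.181.
e^1.181 ≈ 3.2589, so N ≈ 391000 × 3.2589 = 1.274243×10^6.

1274243 cells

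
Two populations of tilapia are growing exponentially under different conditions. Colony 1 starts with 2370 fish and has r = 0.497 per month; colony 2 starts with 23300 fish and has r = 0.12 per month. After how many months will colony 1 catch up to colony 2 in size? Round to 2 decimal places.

6.06 months

Set 2370·e^(0.497t) = 23300·e^(0.12t).
e^((0.497 − 0.12)t) = 23300/2370 → e^(0.377·t) = 9.8312.
0.377·t = ln(9.8312) = 2.2856, so t = 2.2856/0.377 = 6.0625.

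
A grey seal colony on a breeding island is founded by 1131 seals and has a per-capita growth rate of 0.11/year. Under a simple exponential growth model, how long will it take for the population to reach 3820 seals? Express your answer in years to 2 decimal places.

11.06 years

Set N₀·e^(rt) = 3820: e^(0.11·t) = 3820/1131 = 3.3775.
0.11·t = ln(3.3775) = 1.2171, so t = 1.2171/0.11 = 11.065.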